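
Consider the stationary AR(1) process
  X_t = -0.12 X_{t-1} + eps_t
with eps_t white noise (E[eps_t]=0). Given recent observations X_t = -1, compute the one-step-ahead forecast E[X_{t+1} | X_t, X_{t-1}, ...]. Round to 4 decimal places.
E[X_{t+1} \mid \mathcal F_t] = 0.1200

For an AR(p) model X_t = c + sum_i phi_i X_{t-i} + eps_t, the
one-step-ahead conditional mean is
  E[X_{t+1} | X_t, ...] = c + sum_i phi_i X_{t+1-i}.
Substitute known values:
  E[X_{t+1} | ...] = (-0.12) * (-1)
                   = 0.1200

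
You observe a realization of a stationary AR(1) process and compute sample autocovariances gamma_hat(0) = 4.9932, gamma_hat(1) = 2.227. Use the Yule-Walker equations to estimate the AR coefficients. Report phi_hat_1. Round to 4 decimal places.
\hat\phi_{1} = 0.4460

The Yule-Walker equations for an AR(p) process read, in matrix form,
  Gamma_p phi = r_p,   with   (Gamma_p)_{ij} = gamma(|i - j|),
                       (r_p)_i = gamma(i),   i,j = 1..p.
Substitute the sample gammas (Toeplitz matrix and right-hand side of size 1):
  Gamma_p = [[4.9932]]
  r_p     = [2.227]
With p = 1 this is the single equation gamma(0) phi_1 = gamma(1):
  phi_hat_1 = gamma(1) / gamma(0) = 2.227 / 4.9932 = 0.4460.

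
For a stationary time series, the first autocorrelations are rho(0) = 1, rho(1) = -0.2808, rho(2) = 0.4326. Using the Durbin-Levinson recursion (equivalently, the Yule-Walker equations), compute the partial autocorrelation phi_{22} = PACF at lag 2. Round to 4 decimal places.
\phi_{22} = 0.3840

The PACF at lag k is phi_{kk}, the last component of the solution
to the Yule-Walker system G_k phi = r_k where
  (G_k)_{ij} = rho(|i - j|), (r_k)_i = rho(i), i,j = 1..k.
Equivalently, Durbin-Levinson gives phi_{kk} iteratively:
  phi_{11} = rho(1)
  phi_{kk} = [rho(k) - sum_{j=1..k-1} phi_{k-1,j} rho(k-j)]
            / [1 - sum_{j=1..k-1} phi_{k-1,j} rho(j)],
  phi_{k,j} = phi_{k-1,j} - phi_{kk} phi_{k-1,k-j},  j = 1..k-1.
Step k = 1:
  phi_11 = rho(1) = -0.2808.
Step k = 2:
  phi_22 = [rho(2) - phi_11 rho(1)] / [1 - phi_11 rho(1)] = [0.4326 - (-0.2808)(-0.2808)] / [1 - (-0.2808)(-0.2808)]
         = 0.35375136 / 0.92115136 = 0.384.
Therefore phi_{22} = 0.3840.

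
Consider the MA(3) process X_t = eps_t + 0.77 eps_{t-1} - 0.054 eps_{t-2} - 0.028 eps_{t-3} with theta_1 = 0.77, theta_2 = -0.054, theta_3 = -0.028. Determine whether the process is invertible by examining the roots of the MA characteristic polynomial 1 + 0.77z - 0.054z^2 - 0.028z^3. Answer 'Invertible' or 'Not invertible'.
\text{Invertible}

The MA(q) characteristic polynomial is P(z) = 1 + 0.77z - 0.054z^2 - 0.028z^3.
Invertibility requires all roots to lie outside the unit circle, i.e. |z| > 1 for every root.
Degree 3: look for a simple real root z0 first, then factor out (1 - z/z0) and solve the remaining quadratic.
Testing z0 = 5: P(5) = 1 + (0.77)(5) + (-0.054)(5)^2 + (-0.028)(5)^3
  = 1 + (3.85) + (-1.35) + (-3.5) = 0.  So z_0 = 5 is a root, |z_0| = 5.
Divide out the factor (1 - 0.2 z) = (1 - z/z0) (since 1/z0 = 0.2):
  P(z) = (1 - 0.2 z)(1 + (0.97) z + (0.14) z^2)
  [check: z-coef 0.97 - (0.2) = 0.77; z^2-coef 0.14 - (0.2)(0.97) = -0.054; z^3-coef -(0.2)(0.14) = -0.028.]
Remaining roots from the quadratic factor 1 + (0.97) z + (0.14) z^2:
  Set 1 + (0.97) z + (0.14) z^2 = 0, i.e. a z^2 + b z + c = 0 with a = 0.14, b = 0.97, c = 1.
  Discriminant D = b^2 - 4ac = (0.97)^2 - 4*(0.14)*1 = 0.9409 - (0.56) = 0.3809.
  D >= 0, so the roots are real: z = (-b +/- sqrt(D)) / (2a) = (-0.97 +/- 0.617171) / (0.28).
    z_1 = (-0.97 + 0.617171) / (0.28) = -1.2601,   |z_1| = 1.2601.
    z_2 = (-0.97 - 0.617171) / (0.28) = -5.6685,   |z_2| = 5.6685.
Moduli of all roots: 5.0000, 1.2601, 5.6685.
All moduli strictly greater than 1? Yes.
Verdict: Invertible.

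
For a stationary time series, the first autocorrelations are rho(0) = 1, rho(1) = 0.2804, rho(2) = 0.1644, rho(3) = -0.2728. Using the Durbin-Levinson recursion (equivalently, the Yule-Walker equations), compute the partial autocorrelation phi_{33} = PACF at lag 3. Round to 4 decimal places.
\phi_{33} = -0.3730

The PACF at lag k is phi_{kk}, the last component of the solution
to the Yule-Walker system G_k phi = r_k where
  (G_k)_{ij} = rho(|i - j|), (r_k)_i = rho(i), i,j = 1..k.
Equivalently, Durbin-Levinson gives phi_{kk} iteratively:
  phi_{11} = rho(1)
  phi_{kk} = [rho(k) - sum_{j=1..k-1} phi_{k-1,j} rho(k-j)]
            / [1 - sum_{j=1..k-1} phi_{k-1,j} rho(j)],
  phi_{k,j} = phi_{k-1,j} - phi_{kk} phi_{k-1,k-j},  j = 1..k-1.
Step k = 1:
  phi_11 = rho(1) = 0.2804.
Step k = 2:
  phi_22 = [rho(2) - phi_11 rho(1)] / [1 - phi_11 rho(1)] = [0.1644 - (0.2804)(0.2804)] / [1 - (0.2804)(0.2804)]
         = 0.08577584 / 0.92137584 = 0.093095.
  Update: phi_21 = phi_11 - phi_22 phi_11 = 0.2804 - (0.093095)(0.2804) = 0.254296.
Step k = 3:
  phi_33 = [rho(3) - phi_21 rho(2) - phi_22 rho(1)] / [1 - phi_21 rho(1) - phi_22 rho(2)]
    numerator   = -0.2728 - (0.254296)(0.1644) - (0.093095)(0.2804) = -0.34071022
    denominator = 1 - (0.254296)(0.2804) - (0.093095)(0.1644) = 0.91339051
  phi_33 = -0.34071022 / 0.91339051 = -0.373.
Therefore phi_{33} = -0.3730.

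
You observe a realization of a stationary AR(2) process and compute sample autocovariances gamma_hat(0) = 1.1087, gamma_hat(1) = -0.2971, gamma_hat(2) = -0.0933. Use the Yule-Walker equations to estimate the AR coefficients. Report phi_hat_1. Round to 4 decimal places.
\hat\phi_{1} = -0.3130

The Yule-Walker equations for an AR(p) process read, in matrix form,
  Gamma_p phi = r_p,   with   (Gamma_p)_{ij} = gamma(|i - j|),
                       (r_p)_i = gamma(i),   i,j = 1..p.
Substitute the sample gammas (Toeplitz matrix and right-hand side of size 2):
  Gamma_p = [[1.1087, -0.2971], [-0.2971, 1.1087]]
  r_p     = [-0.2971, -0.0933]
Written out:
  1.1087 phi_1 - 0.2971 phi_2 = -0.2971
  -0.2971 phi_1 + 1.1087 phi_2 = -0.0933
Solve by Cramer's rule:
  det = gamma(0)^2 - gamma(1)^2 = (1.1087)^2 - (-0.2971)^2 = 1.22921569 - 0.08826841 = 1.14094728
  phi_hat_1 = [gamma(1) gamma(0) - gamma(1) gamma(2)] / det = [(-0.2971)(1.1087) - (-0.2971)(-0.0933)] / 1.14094728 = -0.3571142 / 1.14094728 = -0.313
  phi_hat_2 = [gamma(0) gamma(2) - gamma(1)^2] / det = [(1.1087)(-0.0933) - (-0.2971)^2] / 1.14094728 = -0.19171012 / 1.14094728 = -0.168
So phi_hat = [-0.3130, -0.1680].
Therefore phi_hat_1 = -0.3130.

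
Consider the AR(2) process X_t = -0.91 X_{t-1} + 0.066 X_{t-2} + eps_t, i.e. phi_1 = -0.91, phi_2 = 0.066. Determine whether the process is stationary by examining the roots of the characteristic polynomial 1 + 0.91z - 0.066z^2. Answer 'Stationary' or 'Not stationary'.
\text{Stationary}

The AR(p) characteristic polynomial is P(z) = 1 + 0.91z - 0.066z^2.
Stationarity requires all roots to lie outside the unit circle, i.e. |z| > 1 for every root.
Set 1 + (0.91) z + (-0.066) z^2 = 0, i.e. a z^2 + b z + c = 0 with a = -0.066, b = 0.91, c = 1.
Discriminant D = b^2 - 4ac = (0.91)^2 - 4*(-0.066)*1 = 0.8281 - (-0.264) = 1.0921.
D >= 0, so the roots are real: z = (-b +/- sqrt(D)) / (2a) = (-0.91 +/- 1.045036) / (-0.132).
  z_1 = (-0.91 + 1.045036) / (-0.132) = -1.023,   |z_1| = 1.023.
  z_2 = (-0.91 - 1.045036) / (-0.132) = 14.8109,   |z_2| = 14.8109.
Moduli of all roots: 1.0230, 14.8109.
All moduli strictly greater than 1? Yes.
Verdict: Stationary.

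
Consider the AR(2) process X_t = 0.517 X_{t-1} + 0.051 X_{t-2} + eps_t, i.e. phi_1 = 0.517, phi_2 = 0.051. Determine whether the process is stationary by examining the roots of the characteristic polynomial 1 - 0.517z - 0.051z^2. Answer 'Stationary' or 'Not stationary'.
\text{Stationary}

The AR(p) characteristic polynomial is P(z) = 1 - 0.517z - 0.051z^2.
Stationarity requires all roots to lie outside the unit circle, i.e. |z| > 1 for every root.
Set 1 + (-0.517) z + (-0.051) z^2 = 0, i.e. a z^2 + b z + c = 0 with a = -0.051, b = -0.517, c = 1.
Discriminant D = b^2 - 4ac = (-0.517)^2 - 4*(-0.051)*1 = 0.267289 - (-0.204) = 0.471289.
D >= 0, so the roots are real: z = (-b +/- sqrt(D)) / (2a) = (0.517 +/- 0.686505) / (-0.102).
  z_1 = (0.517 + 0.686505) / (-0.102) = -11.7991,   |z_1| = 11.7991.
  z_2 = (0.517 - 0.686505) / (-0.102) = 1.6618,   |z_2| = 1.6618.
Moduli of all roots: 11.7991, 1.6618.
All moduli strictly greater than 1? Yes.
Verdict: Stationary.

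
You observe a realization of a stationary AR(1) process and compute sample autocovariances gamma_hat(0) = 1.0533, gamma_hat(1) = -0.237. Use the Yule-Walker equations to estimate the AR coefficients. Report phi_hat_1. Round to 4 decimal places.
\hat\phi_{1} = -0.2250

The Yule-Walker equations for an AR(p) process read, in matrix form,
  Gamma_p phi = r_p,   with   (Gamma_p)_{ij} = gamma(|i - j|),
                       (r_p)_i = gamma(i),   i,j = 1..p.
Substitute the sample gammas (Toeplitz matrix and right-hand side of size 1):
  Gamma_p = [[1.0533]]
  r_p     = [-0.237]
With p = 1 this is the single equation gamma(0) phi_1 = gamma(1):
  phi_hat_1 = gamma(1) / gamma(0) = -0.237 / 1.0533 = -0.2250.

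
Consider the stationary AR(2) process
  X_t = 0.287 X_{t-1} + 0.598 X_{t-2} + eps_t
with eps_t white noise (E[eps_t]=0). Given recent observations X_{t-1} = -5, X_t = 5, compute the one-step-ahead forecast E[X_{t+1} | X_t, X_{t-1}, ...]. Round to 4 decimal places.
E[X_{t+1} \mid \mathcal F_t] = -1.5550

For an AR(p) model X_t = c + sum_i phi_i X_{t-i} + eps_t, the
one-step-ahead conditional mean is
  E[X_{t+1} | X_t, ...] = c + sum_i phi_i X_{t+1-i}.
Substitute known values:
  E[X_{t+1} | ...] = (0.287) * (5) + (0.598) * (-5)
                   = -1.5550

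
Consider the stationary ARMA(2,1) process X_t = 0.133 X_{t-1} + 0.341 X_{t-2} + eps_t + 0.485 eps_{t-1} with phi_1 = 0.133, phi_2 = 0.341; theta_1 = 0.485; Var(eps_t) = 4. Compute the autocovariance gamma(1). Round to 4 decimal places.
\gamma(1) = 4.3066

Multiply the model equation by X_{t-k} and take expectations. With theta_0 = psi_0 = 1 and psi_j the MA(infinity) weights, this gives
  gamma(k) - sum_i phi_i gamma(k-i) = c_k,
  c_k = sigma^2 * sum_{j=k..q} theta_j psi_{j-k}   (c_k = 0 for k > q),
using gamma(-m) = gamma(m).
psi-weights needed (psi_j = theta_j + sum_i phi_i psi_{j-i}):
  psi_1 = theta_1 + phi_1 = 0.485 + (0.133) = 0.618
Right-hand sides:
  c_0 = sigma^2 (1 + theta_1 psi_1) = 4 * (1 + (0.485)(0.618)) = 4 * 1.29973 = 5.19892
  c_1 = sigma^2 theta_1 = 4 * (0.485) = 1.94
  c_2 = 0
Equations for k = 0, 1, 2 (AR order 2, c_2 = 0):
  (E0) gamma(0) = phi_1 gamma(1) + phi_2 gamma(2) + c_0
  (E1) gamma(1) = phi_1 gamma(0) + phi_2 gamma(1) + c_1
  (E2) gamma(2) = phi_1 gamma(1) + phi_2 gamma(0)
From (E1): gamma(1) = A gamma(0) + B with
  A = phi_1 / (1 - phi_2) = 0.133 / 0.659 = 0.201821,   B = c_1 / (1 - phi_2) = 1.94 / 0.659 = 2.943854.
Insert (E2) into (E0): gamma(0) (1 - phi_2^2) = phi_1 (1 + phi_2) gamma(1) + c_0.
  phi_1 (1 + phi_2) = (0.133)(1.341) = 0.178353,   1 - phi_2^2 = 0.883719.
Replace gamma(1) by A gamma(0) + B and collect gamma(0):
  gamma(0) [0.883719 - (0.178353)(0.201821)] = (0.178353)(2.943854) + 5.19892
  gamma(0) * 0.847724 = 5.723965
  gamma(0) = 5.723965 / 0.847724 = 6.75216.
  gamma(1) = A gamma(0) + B = (0.201821)(6.75216) + (2.943854) = 4.306582.
Therefore gamma(1) = 4.3066 (to 4 decimal places).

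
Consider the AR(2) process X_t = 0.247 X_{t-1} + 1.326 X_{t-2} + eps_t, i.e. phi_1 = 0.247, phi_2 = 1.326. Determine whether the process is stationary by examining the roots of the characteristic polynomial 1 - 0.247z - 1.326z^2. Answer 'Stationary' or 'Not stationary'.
\text{Not stationary}

The AR(p) characteristic polynomial is P(z) = 1 - 0.247z - 1.326z^2.
Stationarity requires all roots to lie outside the unit circle, i.e. |z| > 1 for every root.
Set 1 + (-0.247) z + (-1.326) z^2 = 0, i.e. a z^2 + b z + c = 0 with a = -1.326, b = -0.247, c = 1.
Discriminant D = b^2 - 4ac = (-0.247)^2 - 4*(-1.326)*1 = 0.061009 - (-5.304) = 5.365009.
D >= 0, so the roots are real: z = (-b +/- sqrt(D)) / (2a) = (0.247 +/- 2.316249) / (-2.652).
  z_1 = (0.247 + 2.316249) / (-2.652) = -0.9665,   |z_1| = 0.9665.
  z_2 = (0.247 - 2.316249) / (-2.652) = 0.7803,   |z_2| = 0.7803.
Moduli of all roots: 0.9665, 0.7803.
All moduli strictly greater than 1? No.
Verdict: Not stationary.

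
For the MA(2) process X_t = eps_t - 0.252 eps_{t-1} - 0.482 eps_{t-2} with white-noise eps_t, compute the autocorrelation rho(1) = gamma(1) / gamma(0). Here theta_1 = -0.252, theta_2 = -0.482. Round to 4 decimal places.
\rho(1) = -0.1007

For an MA(q) process with theta_0 = 1, the autocovariance is
  gamma(k) = sigma^2 * sum_{i=0..q-k} theta_i * theta_{i+k},
and rho(k) = gamma(k) / gamma(0). Sigma^2 cancels.
  numerator   = (1)*(-0.252) + (-0.252)*(-0.482) = -0.130536.
  denominator = (1)^2 + (-0.252)^2 + (-0.482)^2 = 1.295828.
  rho(1) = -0.130536 / 1.295828 = -0.1007.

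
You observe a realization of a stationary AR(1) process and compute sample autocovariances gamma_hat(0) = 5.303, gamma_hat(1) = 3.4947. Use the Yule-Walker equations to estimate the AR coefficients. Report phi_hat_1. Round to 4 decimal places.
\hat\phi_{1} = 0.6590

The Yule-Walker equations for an AR(p) process read, in matrix form,
  Gamma_p phi = r_p,   with   (Gamma_p)_{ij} = gamma(|i - j|),
                       (r_p)_i = gamma(i),   i,j = 1..p.
Substitute the sample gammas (Toeplitz matrix and right-hand side of size 1):
  Gamma_p = [[5.303]]
  r_p     = [3.4947]
With p = 1 this is the single equation gamma(0) phi_1 = gamma(1):
  phi_hat_1 = gamma(1) / gamma(0) = 3.4947 / 5.303 = 0.6590.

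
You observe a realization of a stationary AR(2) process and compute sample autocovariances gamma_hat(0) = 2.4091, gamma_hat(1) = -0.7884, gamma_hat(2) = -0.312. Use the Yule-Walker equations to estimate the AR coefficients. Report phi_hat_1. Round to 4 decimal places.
\hat\phi_{1} = -0.4140

The Yule-Walker equations for an AR(p) process read, in matrix form,
  Gamma_p phi = r_p,   with   (Gamma_p)_{ij} = gamma(|i - j|),
                       (r_p)_i = gamma(i),   i,j = 1..p.
Substitute the sample gammas (Toeplitz matrix and right-hand side of size 2):
  Gamma_p = [[2.4091, -0.7884], [-0.7884, 2.4091]]
  r_p     = [-0.7884, -0.312]
Written out:
  2.4091 phi_1 - 0.7884 phi_2 = -0.7884
  -0.7884 phi_1 + 2.4091 phi_2 = -0.312
Solve by Cramer's rule:
  det = gamma(0)^2 - gamma(1)^2 = (2.4091)^2 - (-0.7884)^2 = 5.80376281 - 0.62157456 = 5.18218825
  phi_hat_1 = [gamma(1) gamma(0) - gamma(1) gamma(2)] / det = [(-0.7884)(2.4091) - (-0.7884)(-0.312)] / 5.18218825 = -2.14531524 / 5.18218825 = -0.414
  phi_hat_2 = [gamma(0) gamma(2) - gamma(1)^2] / det = [(2.4091)(-0.312) - (-0.7884)^2] / 5.18218825 = -1.37321376 / 5.18218825 = -0.265
So phi_hat = [-0.4140, -0.2650].
Therefore phi_hat_1 = -0.4140.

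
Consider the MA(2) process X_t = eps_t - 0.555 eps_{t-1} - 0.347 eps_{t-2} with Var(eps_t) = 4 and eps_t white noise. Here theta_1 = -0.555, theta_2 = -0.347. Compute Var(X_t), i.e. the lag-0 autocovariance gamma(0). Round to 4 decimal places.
\gamma(0) = 5.7137

For an MA(q) process X_t = eps_t + sum_i theta_i eps_{t-i} with
Var(eps_t) = sigma^2, the variance is
  gamma(0) = sigma^2 * (1 + sum_i theta_i^2).
  sum_i theta_i^2 = (-0.555)^2 + (-0.347)^2 = 0.308025 + 0.120409 = 0.428434.
  gamma(0) = 4 * (1 + 0.428434) = 4 * 1.428434 = 5.713736, which rounds to 5.7137.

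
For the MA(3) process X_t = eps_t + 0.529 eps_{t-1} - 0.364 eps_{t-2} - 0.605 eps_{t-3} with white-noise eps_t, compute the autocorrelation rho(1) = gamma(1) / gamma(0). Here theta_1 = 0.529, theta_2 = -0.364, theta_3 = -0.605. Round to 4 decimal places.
\rho(1) = 0.3130

For an MA(q) process with theta_0 = 1, the autocovariance is
  gamma(k) = sigma^2 * sum_{i=0..q-k} theta_i * theta_{i+k},
and rho(k) = gamma(k) / gamma(0). Sigma^2 cancels.
  numerator   = (1)*(0.529) + (0.529)*(-0.364) + (-0.364)*(-0.605) = 0.556664.
  denominator = (1)^2 + (0.529)^2 + (-0.364)^2 + (-0.605)^2 = 1.778362.
  rho(1) = 0.556664 / 1.778362 = 0.3130.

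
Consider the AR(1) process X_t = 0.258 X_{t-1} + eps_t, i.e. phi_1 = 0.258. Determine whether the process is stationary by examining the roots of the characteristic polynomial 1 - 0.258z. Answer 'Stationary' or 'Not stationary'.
\text{Stationary}

The AR(p) characteristic polynomial is P(z) = 1 - 0.258z.
Stationarity requires all roots to lie outside the unit circle, i.e. |z| > 1 for every root.
This is linear in z: 1 + (-0.258) z = 0  =>  z = -1/(-0.258) = 3.875969,  |z| = 3.875969.
Moduli of all roots: 3.8760.
All moduli strictly greater than 1? Yes.
Verdict: Stationary.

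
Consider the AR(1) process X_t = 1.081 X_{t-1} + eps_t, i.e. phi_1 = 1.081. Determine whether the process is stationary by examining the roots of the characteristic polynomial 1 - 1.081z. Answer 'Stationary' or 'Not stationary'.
\text{Not stationary}

The AR(p) characteristic polynomial is P(z) = 1 - 1.081z.
Stationarity requires all roots to lie outside the unit circle, i.e. |z| > 1 for every root.
This is linear in z: 1 + (-1.081) z = 0  =>  z = -1/(-1.081) = 0.925069,  |z| = 0.925069.
Moduli of all roots: 0.9251.
All moduli strictly greater than 1? No.
Verdict: Not stationary.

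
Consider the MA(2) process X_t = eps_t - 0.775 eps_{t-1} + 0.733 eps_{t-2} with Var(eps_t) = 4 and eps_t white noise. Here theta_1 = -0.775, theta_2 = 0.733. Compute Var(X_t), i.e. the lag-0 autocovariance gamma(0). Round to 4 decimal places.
\gamma(0) = 8.5517

For an MA(q) process X_t = eps_t + sum_i theta_i eps_{t-i} with
Var(eps_t) = sigma^2, the variance is
  gamma(0) = sigma^2 * (1 + sum_i theta_i^2).
  sum_i theta_i^2 = (-0.775)^2 + (0.733)^2 = 0.600625 + 0.537289 = 1.137914.
  gamma(0) = 4 * (1 + 1.137914) = 4 * 2.137914 = 8.551656, which rounds to 8.5517.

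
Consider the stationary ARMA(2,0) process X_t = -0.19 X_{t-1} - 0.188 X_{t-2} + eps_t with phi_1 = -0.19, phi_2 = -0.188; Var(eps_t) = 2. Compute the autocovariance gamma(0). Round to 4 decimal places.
\gamma(0) = 2.1277

Multiply the model equation by X_{t-k} and take expectations. With theta_0 = psi_0 = 1 and psi_j the MA(infinity) weights, this gives
  gamma(k) - sum_i phi_i gamma(k-i) = c_k,
  c_k = sigma^2 * sum_{j=k..q} theta_j psi_{j-k}   (c_k = 0 for k > q),
using gamma(-m) = gamma(m).
Pure AR (q = 0): c_0 = sigma^2 = 2, c_k = 0 for k >= 1.
Equations for k = 0, 1, 2 (AR order 2, c_2 = 0):
  (E0) gamma(0) = phi_1 gamma(1) + phi_2 gamma(2) + c_0
  (E1) gamma(1) = phi_1 gamma(0) + phi_2 gamma(1) + c_1
  (E2) gamma(2) = phi_1 gamma(1) + phi_2 gamma(0)
From (E1): gamma(1) = A gamma(0) + B with
  A = phi_1 / (1 - phi_2) = -0.19 / 1.188 = -0.159933,   B = c_1 / (1 - phi_2) = 0 / 1.188 = 0.
Insert (E2) into (E0): gamma(0) (1 - phi_2^2) = phi_1 (1 + phi_2) gamma(1) + c_0.
  phi_1 (1 + phi_2) = (-0.19)(0.812) = -0.15428,   1 - phi_2^2 = 0.964656.
Replace gamma(1) by A gamma(0) + B and collect gamma(0):
  gamma(0) [0.964656 - (-0.15428)(-0.159933)] = c_0 = 2
  gamma(0) * 0.939982 = 2
  gamma(0) = 2 / 0.939982 = 2.127701.
Therefore gamma(0) = 2.1277 (to 4 decimal places).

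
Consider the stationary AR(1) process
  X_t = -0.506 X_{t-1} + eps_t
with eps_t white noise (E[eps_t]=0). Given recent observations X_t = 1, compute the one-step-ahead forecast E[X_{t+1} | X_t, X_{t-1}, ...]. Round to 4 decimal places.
E[X_{t+1} \mid \mathcal F_t] = -0.5060

For an AR(p) model X_t = c + sum_i phi_i X_{t-i} + eps_t, the
one-step-ahead conditional mean is
  E[X_{t+1} | X_t, ...] = c + sum_i phi_i X_{t+1-i}.
Substitute known values:
  E[X_{t+1} | ...] = (-0.506) * (1)
                   = -0.5060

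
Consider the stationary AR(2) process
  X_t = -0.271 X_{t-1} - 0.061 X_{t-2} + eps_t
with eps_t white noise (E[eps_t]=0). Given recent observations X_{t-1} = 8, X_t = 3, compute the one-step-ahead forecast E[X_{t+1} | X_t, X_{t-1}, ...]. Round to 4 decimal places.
E[X_{t+1} \mid \mathcal F_t] = -1.3010

For an AR(p) model X_t = c + sum_i phi_i X_{t-i} + eps_t, the
one-step-ahead conditional mean is
  E[X_{t+1} | X_t, ...] = c + sum_i phi_i X_{t+1-i}.
Substitute known values:
  E[X_{t+1} | ...] = (-0.271) * (3) + (-0.061) * (8)
                   = -1.3010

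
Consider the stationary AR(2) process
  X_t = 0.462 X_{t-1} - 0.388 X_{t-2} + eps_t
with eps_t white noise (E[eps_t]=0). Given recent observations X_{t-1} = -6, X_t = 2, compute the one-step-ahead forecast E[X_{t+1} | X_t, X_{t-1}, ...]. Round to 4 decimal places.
E[X_{t+1} \mid \mathcal F_t] = 3.2520

For an AR(p) model X_t = c + sum_i phi_i X_{t-i} + eps_t, the
one-step-ahead conditional mean is
  E[X_{t+1} | X_t, ...] = c + sum_i phi_i X_{t+1-i}.
Substitute known values:
  E[X_{t+1} | ...] = (0.462) * (2) + (-0.388) * (-6)
                   = 3.2520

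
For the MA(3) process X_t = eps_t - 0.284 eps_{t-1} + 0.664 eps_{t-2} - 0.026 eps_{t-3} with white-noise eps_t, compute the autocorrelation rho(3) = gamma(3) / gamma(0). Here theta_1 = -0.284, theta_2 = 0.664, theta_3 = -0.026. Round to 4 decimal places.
\rho(3) = -0.0171

For an MA(q) process with theta_0 = 1, the autocovariance is
  gamma(k) = sigma^2 * sum_{i=0..q-k} theta_i * theta_{i+k},
and rho(k) = gamma(k) / gamma(0). Sigma^2 cancels.
  numerator   = (1)*(-0.026) = -0.026.
  denominator = (1)^2 + (-0.284)^2 + (0.664)^2 + (-0.026)^2 = 1.522228.
  rho(3) = -0.026 / 1.522228 = -0.0171.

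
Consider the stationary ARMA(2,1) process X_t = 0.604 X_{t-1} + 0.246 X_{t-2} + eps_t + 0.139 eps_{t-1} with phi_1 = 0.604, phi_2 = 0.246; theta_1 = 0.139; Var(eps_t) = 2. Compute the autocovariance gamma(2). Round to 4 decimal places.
\gamma(2) = 5.6085

Multiply the model equation by X_{t-k} and take expectations. With theta_0 = psi_0 = 1 and psi_j the MA(infinity) weights, this gives
  gamma(k) - sum_i phi_i gamma(k-i) = c_k,
  c_k = sigma^2 * sum_{j=k..q} theta_j psi_{j-k}   (c_k = 0 for k > q),
using gamma(-m) = gamma(m).
psi-weights needed (psi_j = theta_j + sum_i phi_i psi_{j-i}):
  psi_1 = theta_1 + phi_1 = 0.139 + (0.604) = 0.743
Right-hand sides:
  c_0 = sigma^2 (1 + theta_1 psi_1) = 2 * (1 + (0.139)(0.743)) = 2 * 1.103277 = 2.206554
  c_1 = sigma^2 theta_1 = 2 * (0.139) = 0.278
  c_2 = 0
Equations for k = 0, 1, 2 (AR order 2, c_2 = 0):
  (E0) gamma(0) = phi_1 gamma(1) + phi_2 gamma(2) + c_0
  (E1) gamma(1) = phi_1 gamma(0) + phi_2 gamma(1) + c_1
  (E2) gamma(2) = phi_1 gamma(1) + phi_2 gamma(0)
From (E1): gamma(1) = A gamma(0) + B with
  A = phi_1 / (1 - phi_2) = 0.604 / 0.754 = 0.801061,   B = c_1 / (1 - phi_2) = 0.278 / 0.754 = 0.3687.
Insert (E2) into (E0): gamma(0) (1 - phi_2^2) = phi_1 (1 + phi_2) gamma(1) + c_0.
  phi_1 (1 + phi_2) = (0.604)(1.246) = 0.752584,   1 - phi_2^2 = 0.939484.
Replace gamma(1) by A gamma(0) + B and collect gamma(0):
  gamma(0) [0.939484 - (0.752584)(0.801061)] = (0.752584)(0.3687) + 2.206554
  gamma(0) * 0.336618 = 2.484032
  gamma(0) = 2.484032 / 0.336618 = 7.379373.
  gamma(1) = A gamma(0) + B = (0.801061)(7.379373) + (0.3687) = 6.280028.
  gamma(2) = phi_1 gamma(1) + phi_2 gamma(0) = (0.604)(6.280028) + (0.246)(7.379373) = 5.608463.
Therefore gamma(2) = 5.6085 (to 4 decimal places).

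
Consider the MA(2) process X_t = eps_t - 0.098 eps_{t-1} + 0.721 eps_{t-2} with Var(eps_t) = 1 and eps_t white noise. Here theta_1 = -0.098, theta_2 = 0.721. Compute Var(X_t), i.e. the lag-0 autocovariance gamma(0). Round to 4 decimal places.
\gamma(0) = 1.5294

For an MA(q) process X_t = eps_t + sum_i theta_i eps_{t-i} with
Var(eps_t) = sigma^2, the variance is
  gamma(0) = sigma^2 * (1 + sum_i theta_i^2).
  sum_i theta_i^2 = (-0.098)^2 + (0.721)^2 = 0.009604 + 0.519841 = 0.529445.
  gamma(0) = 1 * (1 + 0.529445) = 1 * 1.529445 = 1.529445, which rounds to 1.5294.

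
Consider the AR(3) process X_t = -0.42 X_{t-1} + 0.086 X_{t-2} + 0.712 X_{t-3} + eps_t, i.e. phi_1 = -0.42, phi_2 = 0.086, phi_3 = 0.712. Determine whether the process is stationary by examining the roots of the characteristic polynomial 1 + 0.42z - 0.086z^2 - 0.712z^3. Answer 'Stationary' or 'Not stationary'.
\text{Stationary}

The AR(p) characteristic polynomial is P(z) = 1 + 0.42z - 0.086z^2 - 0.712z^3.
Stationarity requires all roots to lie outside the unit circle, i.e. |z| > 1 for every root.
Degree 3: look for a simple real root z0 first, then factor out (1 - z/z0) and solve the remaining quadratic.
Testing z0 = 1.25: P(1.25) = 1 + (0.42)(1.25) + (-0.086)(1.25)^2 + (-0.712)(1.25)^3
  = 1 + (0.525) + (-0.134375) + (-1.390625) = 0.  So z_0 = 1.25 is a root, |z_0| = 1.25.
Divide out the factor (1 - 0.8 z) = (1 - z/z0) (since 1/z0 = 0.8):
  P(z) = (1 - 0.8 z)(1 + (1.22) z + (0.89) z^2)
  [check: z-coef 1.22 - (0.8) = 0.42; z^2-coef 0.89 - (0.8)(1.22) = -0.086; z^3-coef -(0.8)(0.89) = -0.712.]
Remaining roots from the quadratic factor 1 + (1.22) z + (0.89) z^2:
  Set 1 + (1.22) z + (0.89) z^2 = 0, i.e. a z^2 + b z + c = 0 with a = 0.89, b = 1.22, c = 1.
  Discriminant D = b^2 - 4ac = (1.22)^2 - 4*(0.89)*1 = 1.4884 - (3.56) = -2.0716.
  D < 0, so the roots are the complex-conjugate pair z = (-b +/- i sqrt(-D)) / (2a) = -0.6854 +/- 0.8086i.
  For a conjugate pair |z|^2 = z * conj(z) = (product of roots) = c/a = 1/(0.89) = 1.123596, so |z| = sqrt(1.123596) = 1.06 for both roots.
Moduli of all roots: 1.2500, 1.0600, 1.0600.
All moduli strictly greater than 1? Yes.
Verdict: Stationary.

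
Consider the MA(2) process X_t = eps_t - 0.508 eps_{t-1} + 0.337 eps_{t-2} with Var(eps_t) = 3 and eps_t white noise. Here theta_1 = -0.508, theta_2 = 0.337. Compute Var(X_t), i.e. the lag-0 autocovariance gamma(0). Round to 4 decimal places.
\gamma(0) = 4.1149

For an MA(q) process X_t = eps_t + sum_i theta_i eps_{t-i} with
Var(eps_t) = sigma^2, the variance is
  gamma(0) = sigma^2 * (1 + sum_i theta_i^2).
  sum_i theta_i^2 = (-0.508)^2 + (0.337)^2 = 0.258064 + 0.113569 = 0.371633.
  gamma(0) = 3 * (1 + 0.371633) = 3 * 1.371633 = 4.114899, which rounds to 4.1149.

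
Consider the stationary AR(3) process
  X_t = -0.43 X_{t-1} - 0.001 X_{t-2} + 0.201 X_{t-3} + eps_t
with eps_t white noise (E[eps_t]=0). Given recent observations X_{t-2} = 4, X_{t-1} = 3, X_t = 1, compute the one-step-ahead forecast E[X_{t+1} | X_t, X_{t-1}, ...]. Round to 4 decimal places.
E[X_{t+1} \mid \mathcal F_t] = 0.3710

For an AR(p) model X_t = c + sum_i phi_i X_{t-i} + eps_t, the
one-step-ahead conditional mean is
  E[X_{t+1} | X_t, ...] = c + sum_i phi_i X_{t+1-i}.
Substitute known values:
  E[X_{t+1} | ...] = (-0.43) * (1) + (-0.001) * (3) + (0.201) * (4)
                   = 0.3710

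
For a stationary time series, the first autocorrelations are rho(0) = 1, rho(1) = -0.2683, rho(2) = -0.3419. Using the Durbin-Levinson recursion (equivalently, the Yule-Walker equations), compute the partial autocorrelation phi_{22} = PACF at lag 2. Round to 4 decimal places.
\phi_{22} = -0.4460

The PACF at lag k is phi_{kk}, the last component of the solution
to the Yule-Walker system G_k phi = r_k where
  (G_k)_{ij} = rho(|i - j|), (r_k)_i = rho(i), i,j = 1..k.
Equivalently, Durbin-Levinson gives phi_{kk} iteratively:
  phi_{11} = rho(1)
  phi_{kk} = [rho(k) - sum_{j=1..k-1} phi_{k-1,j} rho(k-j)]
            / [1 - sum_{j=1..k-1} phi_{k-1,j} rho(j)],
  phi_{k,j} = phi_{k-1,j} - phi_{kk} phi_{k-1,k-j},  j = 1..k-1.
Step k = 1:
  phi_11 = rho(1) = -0.2683.
Step k = 2:
  phi_22 = [rho(2) - phi_11 rho(1)] / [1 - phi_11 rho(1)] = [-0.3419 - (-0.2683)(-0.2683)] / [1 - (-0.2683)(-0.2683)]
         = -0.41388489 / 0.92801511 = -0.446.
Therefore phi_{22} = -0.4460.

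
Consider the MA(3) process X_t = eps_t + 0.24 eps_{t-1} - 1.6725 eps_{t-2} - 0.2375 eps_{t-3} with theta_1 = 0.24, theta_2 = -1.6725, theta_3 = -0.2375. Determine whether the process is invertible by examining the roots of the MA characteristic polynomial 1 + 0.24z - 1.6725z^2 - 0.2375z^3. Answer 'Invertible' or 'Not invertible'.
\text{Not invertible}

The MA(q) characteristic polynomial is P(z) = 1 + 0.24z - 1.6725z^2 - 0.2375z^3.
Invertibility requires all roots to lie outside the unit circle, i.e. |z| > 1 for every root.
Degree 3: look for a simple real root z0 first, then factor out (1 - z/z0) and solve the remaining quadratic.
Testing z0 = 0.8: P(0.8) = 1 + (0.24)(0.8) + (-1.6725)(0.8)^2 + (-0.2375)(0.8)^3
  = 1 + (0.192) + (-1.0704) + (-0.1216) = 0.  So z_0 = 0.8 is a root, |z_0| = 0.8.
Divide out the factor (1 - 1.25 z) = (1 - z/z0) (since 1/z0 = 1.25):
  P(z) = (1 - 1.25 z)(1 + (1.49) z + (0.19) z^2)
  [check: z-coef 1.49 - (1.25) = 0.24; z^2-coef 0.19 - (1.25)(1.49) = -1.6725; z^3-coef -(1.25)(0.19) = -0.2375.]
Remaining roots from the quadratic factor 1 + (1.49) z + (0.19) z^2:
  Set 1 + (1.49) z + (0.19) z^2 = 0, i.e. a z^2 + b z + c = 0 with a = 0.19, b = 1.49, c = 1.
  Discriminant D = b^2 - 4ac = (1.49)^2 - 4*(0.19)*1 = 2.2201 - (0.76) = 1.4601.
  D >= 0, so the roots are real: z = (-b +/- sqrt(D)) / (2a) = (-1.49 +/- 1.208346) / (0.38).
    z_1 = (-1.49 + 1.208346) / (0.38) = -0.7412,   |z_1| = 0.7412.
    z_2 = (-1.49 - 1.208346) / (0.38) = -7.1009,   |z_2| = 7.1009.
Moduli of all roots: 0.8000, 0.7412, 7.1009.
All moduli strictly greater than 1? No.
Verdict: Not invertible.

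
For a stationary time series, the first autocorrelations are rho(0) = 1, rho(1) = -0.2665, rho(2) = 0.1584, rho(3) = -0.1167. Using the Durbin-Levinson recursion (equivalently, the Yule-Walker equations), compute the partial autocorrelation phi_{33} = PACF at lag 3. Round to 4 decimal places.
\phi_{33} = -0.0580

The PACF at lag k is phi_{kk}, the last component of the solution
to the Yule-Walker system G_k phi = r_k where
  (G_k)_{ij} = rho(|i - j|), (r_k)_i = rho(i), i,j = 1..k.
Equivalently, Durbin-Levinson gives phi_{kk} iteratively:
  phi_{11} = rho(1)
  phi_{kk} = [rho(k) - sum_{j=1..k-1} phi_{k-1,j} rho(k-j)]
            / [1 - sum_{j=1..k-1} phi_{k-1,j} rho(j)],
  phi_{k,j} = phi_{k-1,j} - phi_{kk} phi_{k-1,k-j},  j = 1..k-1.
Step k = 1:
  phi_11 = rho(1) = -0.2665.
Step k = 2:
  phi_22 = [rho(2) - phi_11 rho(1)] / [1 - phi_11 rho(1)] = [0.1584 - (-0.2665)(-0.2665)] / [1 - (-0.2665)(-0.2665)]
         = 0.08737775 / 0.92897775 = 0.094058.
  Update: phi_21 = phi_11 - phi_22 phi_11 = -0.2665 - (0.094058)(-0.2665) = -0.241434.
Step k = 3:
  phi_33 = [rho(3) - phi_21 rho(2) - phi_22 rho(1)] / [1 - phi_21 rho(1) - phi_22 rho(2)]
    numerator   = -0.1167 - (-0.241434)(0.1584) - (0.094058)(-0.2665) = -0.05339048
    denominator = 1 - (-0.241434)(-0.2665) - (0.094058)(0.1584) = 0.92075918
  phi_33 = -0.05339048 / 0.92075918 = -0.058.
Therefore phi_{33} = -0.0580.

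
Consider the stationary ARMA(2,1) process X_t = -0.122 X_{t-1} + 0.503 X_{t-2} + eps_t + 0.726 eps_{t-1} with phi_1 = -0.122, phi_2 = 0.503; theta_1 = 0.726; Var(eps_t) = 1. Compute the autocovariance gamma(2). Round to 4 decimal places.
\gamma(2) = 0.7106

Multiply the model equation by X_{t-k} and take expectations. With theta_0 = psi_0 = 1 and psi_j the MA(infinity) weights, this gives
  gamma(k) - sum_i phi_i gamma(k-i) = c_k,
  c_k = sigma^2 * sum_{j=k..q} theta_j psi_{j-k}   (c_k = 0 for k > q),
using gamma(-m) = gamma(m).
psi-weights needed (psi_j = theta_j + sum_i phi_i psi_{j-i}):
  psi_1 = theta_1 + phi_1 = 0.726 + (-0.122) = 0.604
Right-hand sides:
  c_0 = sigma^2 (1 + theta_1 psi_1) = 1 * (1 + (0.726)(0.604)) = 1 * 1.438504 = 1.438504
  c_1 = sigma^2 theta_1 = 1 * (0.726) = 0.726
  c_2 = 0
Equations for k = 0, 1, 2 (AR order 2, c_2 = 0):
  (E0) gamma(0) = phi_1 gamma(1) + phi_2 gamma(2) + c_0
  (E1) gamma(1) = phi_1 gamma(0) + phi_2 gamma(1) + c_1
  (E2) gamma(2) = phi_1 gamma(1) + phi_2 gamma(0)
From (E1): gamma(1) = A gamma(0) + B with
  A = phi_1 / (1 - phi_2) = -0.122 / 0.497 = -0.245473,   B = c_1 / (1 - phi_2) = 0.726 / 0.497 = 1.460765.
Insert (E2) into (E0): gamma(0) (1 - phi_2^2) = phi_1 (1 + phi_2) gamma(1) + c_0.
  phi_1 (1 + phi_2) = (-0.122)(1.503) = -0.183366,   1 - phi_2^2 = 0.746991.
Replace gamma(1) by A gamma(0) + B and collect gamma(0):
  gamma(0) [0.746991 - (-0.183366)(-0.245473)] = (-0.183366)(1.460765) + 1.438504
  gamma(0) * 0.70198 = 1.170649
  gamma(0) = 1.170649 / 0.70198 = 1.66764.
  gamma(1) = A gamma(0) + B = (-0.245473)(1.66764) + (1.460765) = 1.051404.
  gamma(2) = phi_1 gamma(1) + phi_2 gamma(0) = (-0.122)(1.051404) + (0.503)(1.66764) = 0.710552.
Therefore gamma(2) = 0.7106 (to 4 decimal places).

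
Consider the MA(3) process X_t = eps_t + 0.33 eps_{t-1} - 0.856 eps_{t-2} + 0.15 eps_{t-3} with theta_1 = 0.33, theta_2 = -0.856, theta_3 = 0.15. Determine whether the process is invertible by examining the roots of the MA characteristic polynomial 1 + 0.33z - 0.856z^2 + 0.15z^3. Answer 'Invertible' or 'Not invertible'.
\text{Not invertible}

The MA(q) characteristic polynomial is P(z) = 1 + 0.33z - 0.856z^2 + 0.15z^3.
Invertibility requires all roots to lie outside the unit circle, i.e. |z| > 1 for every root.
Degree 3: look for a simple real root z0 first, then factor out (1 - z/z0) and solve the remaining quadratic.
Testing z0 = 5: P(5) = 1 + (0.33)(5) + (-0.856)(5)^2 + (0.15)(5)^3
  = 1 + (1.65) + (-21.4) + (18.75) = 0.  So z_0 = 5 is a root, |z_0| = 5.
Divide out the factor (1 - 0.2 z) = (1 - z/z0) (since 1/z0 = 0.2):
  P(z) = (1 - 0.2 z)(1 + (0.53) z + (-0.75) z^2)
  [check: z-coef 0.53 - (0.2) = 0.33; z^2-coef -0.75 - (0.2)(0.53) = -0.856; z^3-coef -(0.2)(-0.75) = 0.15.]
Remaining roots from the quadratic factor 1 + (0.53) z + (-0.75) z^2:
  Set 1 + (0.53) z + (-0.75) z^2 = 0, i.e. a z^2 + b z + c = 0 with a = -0.75, b = 0.53, c = 1.
  Discriminant D = b^2 - 4ac = (0.53)^2 - 4*(-0.75)*1 = 0.2809 - (-3) = 3.2809.
  D >= 0, so the roots are real: z = (-b +/- sqrt(D)) / (2a) = (-0.53 +/- 1.811325) / (-1.5).
    z_1 = (-0.53 + 1.811325) / (-1.5) = -0.8542,   |z_1| = 0.8542.
    z_2 = (-0.53 - 1.811325) / (-1.5) = 1.5609,   |z_2| = 1.5609.
Moduli of all roots: 5.0000, 0.8542, 1.5609.
All moduli strictly greater than 1? No.
Verdict: Not invertible.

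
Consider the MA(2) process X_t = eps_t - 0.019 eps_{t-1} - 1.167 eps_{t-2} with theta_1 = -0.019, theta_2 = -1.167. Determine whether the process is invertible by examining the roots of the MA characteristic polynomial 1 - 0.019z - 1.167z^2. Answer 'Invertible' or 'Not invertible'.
\text{Not invertible}

The MA(q) characteristic polynomial is P(z) = 1 - 0.019z - 1.167z^2.
Invertibility requires all roots to lie outside the unit circle, i.e. |z| > 1 for every root.
Set 1 + (-0.019) z + (-1.167) z^2 = 0, i.e. a z^2 + b z + c = 0 with a = -1.167, b = -0.019, c = 1.
Discriminant D = b^2 - 4ac = (-0.019)^2 - 4*(-1.167)*1 = 0.000361 - (-4.668) = 4.668361.
D >= 0, so the roots are real: z = (-b +/- sqrt(D)) / (2a) = (0.019 +/- 2.160639) / (-2.334).
  z_1 = (0.019 + 2.160639) / (-2.334) = -0.9339,   |z_1| = 0.9339.
  z_2 = (0.019 - 2.160639) / (-2.334) = 0.9176,   |z_2| = 0.9176.
Moduli of all roots: 0.9339, 0.9176.
All moduli strictly greater than 1? No.
Verdict: Not invertible.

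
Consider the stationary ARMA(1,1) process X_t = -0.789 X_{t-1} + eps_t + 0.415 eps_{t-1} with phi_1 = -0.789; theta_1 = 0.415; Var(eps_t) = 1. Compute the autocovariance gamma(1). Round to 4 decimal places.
\gamma(1) = -0.6664

Multiply the model equation by X_{t-k} and take expectations. With theta_0 = psi_0 = 1 and psi_j the MA(infinity) weights, this gives
  gamma(k) - sum_i phi_i gamma(k-i) = c_k,
  c_k = sigma^2 * sum_{j=k..q} theta_j psi_{j-k}   (c_k = 0 for k > q),
using gamma(-m) = gamma(m).
psi-weights needed (psi_j = theta_j + sum_i phi_i psi_{j-i}):
  psi_1 = theta_1 + phi_1 = 0.415 + (-0.789) = -0.374
Right-hand sides:
  c_0 = sigma^2 (1 + theta_1 psi_1) = 1 * (1 + (0.415)(-0.374)) = 1 * 0.84479 = 0.84479
  c_1 = sigma^2 theta_1 = 1 * (0.415) = 0.415
  c_2 = 0
Equations for k = 0 and k = 1 (AR order 1):
  gamma(0) = phi_1 gamma(1) + c_0
  gamma(1) = phi_1 gamma(0) + c_1
Substituting the second into the first: gamma(0) (1 - phi_1^2) = c_0 + phi_1 c_1, so
  gamma(0) = (c_0 + phi_1 c_1) / (1 - phi_1^2) = (0.84479 + (-0.789)(0.415)) / (1 - (-0.789)^2) = 0.517355 / 0.377479 = 1.370553.
  gamma(1) = phi_1 gamma(0) + c_1 = (-0.789)(1.370553) + (0.415) = -0.666366.
Therefore gamma(1) = -0.6664 (to 4 decimal places).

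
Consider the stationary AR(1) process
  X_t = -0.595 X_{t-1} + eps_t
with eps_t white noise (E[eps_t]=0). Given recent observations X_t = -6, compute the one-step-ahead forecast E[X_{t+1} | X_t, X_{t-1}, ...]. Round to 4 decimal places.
E[X_{t+1} \mid \mathcal F_t] = 3.5700

For an AR(p) model X_t = c + sum_i phi_i X_{t-i} + eps_t, the
one-step-ahead conditional mean is
  E[X_{t+1} | X_t, ...] = c + sum_i phi_i X_{t+1-i}.
Substitute known values:
  E[X_{t+1} | ...] = (-0.595) * (-6)
                   = 3.5700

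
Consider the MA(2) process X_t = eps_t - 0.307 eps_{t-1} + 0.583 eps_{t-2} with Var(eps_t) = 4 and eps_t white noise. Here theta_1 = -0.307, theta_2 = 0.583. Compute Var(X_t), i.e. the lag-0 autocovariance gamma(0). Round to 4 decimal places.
\gamma(0) = 5.7366

For an MA(q) process X_t = eps_t + sum_i theta_i eps_{t-i} with
Var(eps_t) = sigma^2, the variance is
  gamma(0) = sigma^2 * (1 + sum_i theta_i^2).
  sum_i theta_i^2 = (-0.307)^2 + (0.583)^2 = 0.094249 + 0.339889 = 0.434138.
  gamma(0) = 4 * (1 + 0.434138) = 4 * 1.434138 = 5.736552, which rounds to 5.7366.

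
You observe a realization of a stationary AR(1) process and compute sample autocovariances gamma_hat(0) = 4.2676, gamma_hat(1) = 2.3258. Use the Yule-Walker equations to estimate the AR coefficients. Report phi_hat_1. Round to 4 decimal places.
\hat\phi_{1} = 0.5450

The Yule-Walker equations for an AR(p) process read, in matrix form,
  Gamma_p phi = r_p,   with   (Gamma_p)_{ij} = gamma(|i - j|),
                       (r_p)_i = gamma(i),   i,j = 1..p.
Substitute the sample gammas (Toeplitz matrix and right-hand side of size 1):
  Gamma_p = [[4.2676]]
  r_p     = [2.3258]
With p = 1 this is the single equation gamma(0) phi_1 = gamma(1):
  phi_hat_1 = gamma(1) / gamma(0) = 2.3258 / 4.2676 = 0.5450.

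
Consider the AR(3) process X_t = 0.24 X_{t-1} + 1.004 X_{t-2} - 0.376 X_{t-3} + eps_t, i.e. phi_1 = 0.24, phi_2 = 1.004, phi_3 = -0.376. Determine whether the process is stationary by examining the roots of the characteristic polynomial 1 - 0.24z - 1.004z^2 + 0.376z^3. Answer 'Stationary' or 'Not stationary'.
\text{Not stationary}

The AR(p) characteristic polynomial is P(z) = 1 - 0.24z - 1.004z^2 + 0.376z^3.
Stationarity requires all roots to lie outside the unit circle, i.e. |z| > 1 for every root.
Degree 3: look for a simple real root z0 first, then factor out (1 - z/z0) and solve the remaining quadratic.
Testing z0 = 2.5: P(2.5) = 1 + (-0.24)(2.5) + (-1.004)(2.5)^2 + (0.376)(2.5)^3
  = 1 + (-0.6) + (-6.275) + (5.875) = 0.  So z_0 = 2.5 is a root, |z_0| = 2.5.
Divide out the factor (1 - 0.4 z) = (1 - z/z0) (since 1/z0 = 0.4):
  P(z) = (1 - 0.4 z)(1 + (0.16) z + (-0.94) z^2)
  [check: z-coef 0.16 - (0.4) = -0.24; z^2-coef -0.94 - (0.4)(0.16) = -1.004; z^3-coef -(0.4)(-0.94) = 0.376.]
Remaining roots from the quadratic factor 1 + (0.16) z + (-0.94) z^2:
  Set 1 + (0.16) z + (-0.94) z^2 = 0, i.e. a z^2 + b z + c = 0 with a = -0.94, b = 0.16, c = 1.
  Discriminant D = b^2 - 4ac = (0.16)^2 - 4*(-0.94)*1 = 0.0256 - (-3.76) = 3.7856.
  D >= 0, so the roots are real: z = (-b +/- sqrt(D)) / (2a) = (-0.16 +/- 1.945662) / (-1.88).
    z_1 = (-0.16 + 1.945662) / (-1.88) = -0.9498,   |z_1| = 0.9498.
    z_2 = (-0.16 - 1.945662) / (-1.88) = 1.12,   |z_2| = 1.12.
Moduli of all roots: 2.5000, 0.9498, 1.1200.
All moduli strictly greater than 1? No.
Verdict: Not stationary.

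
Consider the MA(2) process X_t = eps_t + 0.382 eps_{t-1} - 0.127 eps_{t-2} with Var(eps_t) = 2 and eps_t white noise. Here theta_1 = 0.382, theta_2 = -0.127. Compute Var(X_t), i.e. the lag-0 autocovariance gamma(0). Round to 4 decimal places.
\gamma(0) = 2.3241

For an MA(q) process X_t = eps_t + sum_i theta_i eps_{t-i} with
Var(eps_t) = sigma^2, the variance is
  gamma(0) = sigma^2 * (1 + sum_i theta_i^2).
  sum_i theta_i^2 = (0.382)^2 + (-0.127)^2 = 0.145924 + 0.016129 = 0.162053.
  gamma(0) = 2 * (1 + 0.162053) = 2 * 1.162053 = 2.324106, which rounds to 2.3241.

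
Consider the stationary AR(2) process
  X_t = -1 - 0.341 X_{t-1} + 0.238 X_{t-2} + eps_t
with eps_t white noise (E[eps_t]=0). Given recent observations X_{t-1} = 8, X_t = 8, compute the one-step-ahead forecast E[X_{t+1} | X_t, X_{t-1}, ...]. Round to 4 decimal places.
E[X_{t+1} \mid \mathcal F_t] = -1.8240

For an AR(p) model X_t = c + sum_i phi_i X_{t-i} + eps_t, the
one-step-ahead conditional mean is
  E[X_{t+1} | X_t, ...] = c + sum_i phi_i X_{t+1-i}.
Substitute known values:
  E[X_{t+1} | ...] = -1 + (-0.341) * (8) + (0.238) * (8)
                   = -1.8240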